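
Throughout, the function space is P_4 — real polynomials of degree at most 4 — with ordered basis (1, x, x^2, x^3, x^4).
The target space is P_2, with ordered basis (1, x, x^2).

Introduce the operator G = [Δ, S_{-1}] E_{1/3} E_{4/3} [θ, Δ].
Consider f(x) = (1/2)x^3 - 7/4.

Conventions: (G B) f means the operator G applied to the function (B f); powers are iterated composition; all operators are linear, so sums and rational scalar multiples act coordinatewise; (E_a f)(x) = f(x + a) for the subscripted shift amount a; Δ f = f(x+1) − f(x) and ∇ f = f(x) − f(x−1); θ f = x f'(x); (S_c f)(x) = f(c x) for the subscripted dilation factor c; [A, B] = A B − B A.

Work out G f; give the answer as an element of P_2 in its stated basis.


the image equals g(x) = -6x + 16

Δ f = (3/2)x^2 + (3/2)x + 1/2
θ Δ f = 3x^2 + (3/2)x
θ f = (3/2)x^3
Δ θ f = (9/2)x^2 + (9/2)x + 3/2
[θ, Δ] f = -(3/2)x^2 - 3x - 3/2
E_{4/3} [θ, Δ] f = -(3/2)x^2 - 7x - 49/6
E_{1/3} E_{4/3} [θ, Δ] f = -(3/2)x^2 - 8x - 32/3
S_{-1} E_{1/3} E_{4/3} [θ, Δ] f = -(3/2)x^2 + 8x - 32/3
Δ S_{-1} E_{1/3} E_{4/3} [θ, Δ] f = -3x + 13/2
Δ E_{1/3} E_{4/3} [θ, Δ] f = -3x - 19/2
S_{-1} Δ E_{1/3} E_{4/3} [θ, Δ] f = 3x - 19/2
[Δ, S_{-1}] E_{1/3} E_{4/3} [θ, Δ] f = -6x + 16


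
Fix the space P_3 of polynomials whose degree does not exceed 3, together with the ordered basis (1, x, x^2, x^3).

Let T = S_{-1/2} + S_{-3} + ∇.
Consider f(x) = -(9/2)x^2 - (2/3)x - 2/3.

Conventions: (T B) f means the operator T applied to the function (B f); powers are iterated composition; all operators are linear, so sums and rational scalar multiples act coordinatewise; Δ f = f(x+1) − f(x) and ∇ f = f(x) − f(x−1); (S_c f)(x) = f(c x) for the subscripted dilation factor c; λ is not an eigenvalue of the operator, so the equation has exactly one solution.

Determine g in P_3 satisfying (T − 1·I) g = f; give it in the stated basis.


write g with unknown coordinates in the stated basis and equate coefficients in (T − 1·I) g = f
solving from the highest basis element down gives g = -(6/11)x^2 - (28/297)x - 332/297
check: T g = -(111/22)x^2 - (226/297)x - 530/297
so T g − 1·g = -(9/2)x^2 - (2/3)x - 2/3 = f ✓

the image equals g(x) = -(6/11)x^2 - (28/297)x - 332/297


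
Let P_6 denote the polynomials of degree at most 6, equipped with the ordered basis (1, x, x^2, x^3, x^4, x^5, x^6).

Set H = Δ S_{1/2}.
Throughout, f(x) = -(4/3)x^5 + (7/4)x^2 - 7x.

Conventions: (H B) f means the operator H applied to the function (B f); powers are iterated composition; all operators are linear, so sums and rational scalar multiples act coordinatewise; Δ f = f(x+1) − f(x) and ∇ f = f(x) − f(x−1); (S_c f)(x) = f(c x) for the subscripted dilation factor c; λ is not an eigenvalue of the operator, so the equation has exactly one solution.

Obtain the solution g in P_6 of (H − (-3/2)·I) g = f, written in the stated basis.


the image equals g(x) = -(8/9)x^5 + (5/54)x^4 + (55/324)x^3 + (1667/1296)x^2 - (4919/972)x + 34363/23328

write g with unknown coordinates in the stated basis and equate coefficients in (H − (-3/2)·I) g = f
solving from the highest basis element down gives g = -(8/9)x^5 + (5/54)x^4 + (55/324)x^3 + (1667/1296)x^2 - (4919/972)x + 34363/23328
check: H g = -(5/36)x^4 - (55/216)x^3 - (155/864)x^2 + (383/648)x - 34363/15552
so H g − (-3/2)·g = -(4/3)x^5 + (7/4)x^2 - 7x = f ✓


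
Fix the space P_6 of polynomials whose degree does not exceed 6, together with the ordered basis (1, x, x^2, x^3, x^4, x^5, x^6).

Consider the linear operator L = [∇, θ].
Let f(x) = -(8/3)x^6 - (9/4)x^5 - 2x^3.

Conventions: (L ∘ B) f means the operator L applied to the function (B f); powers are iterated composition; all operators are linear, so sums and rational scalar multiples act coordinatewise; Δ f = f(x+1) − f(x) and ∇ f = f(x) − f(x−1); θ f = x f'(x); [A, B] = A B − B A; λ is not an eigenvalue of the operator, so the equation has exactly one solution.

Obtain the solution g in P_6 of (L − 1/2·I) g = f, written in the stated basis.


write g with unknown coordinates in the stated basis and equate coefficients in (L − 1/2·I) g = f
solving from the highest basis element down gives g = (16/3)x^6 + (137/2)x^5 + 365x^4 + 824x^3 - 346x^2 - 4932x - 5835
check: L g = 32x^5 + (365/2)x^4 + 410x^3 - 173x^2 - 2466x - 5835/2
so L g − 1/2·g = -(8/3)x^6 - (9/4)x^5 - 2x^3 = f ✓

the image equals g(x) = (16/3)x^6 + (137/2)x^5 + 365x^4 + 824x^3 - 346x^2 - 4932x - 5835


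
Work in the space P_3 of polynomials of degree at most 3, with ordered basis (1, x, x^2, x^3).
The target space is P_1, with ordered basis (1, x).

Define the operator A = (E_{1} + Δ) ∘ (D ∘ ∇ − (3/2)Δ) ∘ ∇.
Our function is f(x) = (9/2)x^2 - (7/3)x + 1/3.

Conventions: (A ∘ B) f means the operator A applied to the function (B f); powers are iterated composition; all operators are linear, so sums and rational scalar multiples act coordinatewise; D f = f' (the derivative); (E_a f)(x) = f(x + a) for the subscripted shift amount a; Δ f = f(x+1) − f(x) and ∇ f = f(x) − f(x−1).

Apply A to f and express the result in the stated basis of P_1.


the image equals g(x) = -27/2

∇ f = 9x - 41/6
∇ ∇ f = 9
D ∇ ∇ f = 0
Δ ∇ f = 9
(-(3/2)Δ) ∇ f = -27/2
(D ∘ ∇ − (3/2)Δ) ∇ f = -27/2
E_{1} (D ∘ ∇ − (3/2)Δ) ∇ f = -27/2
Δ (D ∘ ∇ − (3/2)Δ) ∇ f = 0
(E_{1} + Δ) (D ∘ ∇ − (3/2)Δ) ∇ f = -27/2


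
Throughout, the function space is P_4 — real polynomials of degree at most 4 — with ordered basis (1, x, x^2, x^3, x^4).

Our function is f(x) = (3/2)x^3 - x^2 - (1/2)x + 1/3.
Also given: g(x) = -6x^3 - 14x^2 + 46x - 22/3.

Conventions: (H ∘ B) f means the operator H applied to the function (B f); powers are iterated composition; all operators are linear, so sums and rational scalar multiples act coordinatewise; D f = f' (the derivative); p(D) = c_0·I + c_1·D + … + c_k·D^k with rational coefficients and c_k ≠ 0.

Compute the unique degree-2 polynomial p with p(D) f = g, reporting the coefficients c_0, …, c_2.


D^0 f = (3/2)x^3 - x^2 - (1/2)x + 1/3
D^1 f = (9/2)x^2 - 2x - 1/2
D^2 f = 9x - 2
matching coefficients of g against c_0 f + c_1 Df + … from the top degree down determines the c_i
solution: c_0 = -4, c_1 = -4, c_2 = 4

p(D) = -4·I − 4·D + 4·D^2, i.e. c_0 = -4, c_1 = -4, c_2 = 4


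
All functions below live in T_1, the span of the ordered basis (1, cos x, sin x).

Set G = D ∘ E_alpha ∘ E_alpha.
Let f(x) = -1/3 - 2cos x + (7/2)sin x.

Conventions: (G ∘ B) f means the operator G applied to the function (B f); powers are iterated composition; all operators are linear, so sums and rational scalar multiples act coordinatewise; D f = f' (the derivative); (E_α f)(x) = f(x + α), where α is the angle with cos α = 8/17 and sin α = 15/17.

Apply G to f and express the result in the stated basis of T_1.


g(x) = -(167/578)cos x - (1162/289)sin x

E_alpha f = -1/3 + (73/34)cos x + (58/17)sin x
E_alpha E_alpha f = -1/3 + (1162/289)cos x - (167/578)sin x
D (E_alpha ∘ E_alpha) f = -(167/578)cos x - (1162/289)sin x


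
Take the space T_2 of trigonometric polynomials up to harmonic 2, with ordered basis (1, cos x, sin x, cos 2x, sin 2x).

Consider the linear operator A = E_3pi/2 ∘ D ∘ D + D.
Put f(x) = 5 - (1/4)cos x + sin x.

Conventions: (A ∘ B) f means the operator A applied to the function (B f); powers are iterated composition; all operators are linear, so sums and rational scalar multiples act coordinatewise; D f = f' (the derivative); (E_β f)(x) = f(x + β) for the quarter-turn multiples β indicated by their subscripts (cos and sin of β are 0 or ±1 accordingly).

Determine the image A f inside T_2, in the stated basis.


D f = cos x + (1/4)sin x
D D f = (1/4)cos x - sin x
E_3pi/2 D D f = cos x + (1/4)sin x
D f = cos x + (1/4)sin x
(E_3pi/2 ∘ D ∘ D + D) f = 2cos x + (1/2)sin x

g(x) = 2cos x + (1/2)sin x


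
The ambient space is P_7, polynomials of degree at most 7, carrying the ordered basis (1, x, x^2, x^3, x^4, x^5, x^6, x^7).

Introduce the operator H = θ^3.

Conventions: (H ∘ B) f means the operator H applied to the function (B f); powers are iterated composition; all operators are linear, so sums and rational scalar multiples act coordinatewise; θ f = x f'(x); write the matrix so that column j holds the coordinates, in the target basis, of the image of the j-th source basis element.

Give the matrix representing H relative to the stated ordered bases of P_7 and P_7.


image of 1: 0
image of x: x
image of x^2: 8x^2
image of x^3: 27x^3
image of x^4: 64x^4
image of x^5: 125x^5
image of x^6: 216x^6
image of x^7: 343x^7
each image's coordinates form column j of the matrix

the matrix is [[0, 0, 0, 0, 0, 0, 0, 0]; [0, 1, 0, 0, 0, 0, 0, 0]; [0, 0, 8, 0, 0, 0, 0, 0]; [0, 0, 0, 27, 0, 0, 0, 0]; [0, 0, 0, 0, 64, 0, 0, 0]; [0, 0, 0, 0, 0, 125, 0, 0]; [0, 0, 0, 0, 0, 0, 216, 0]; [0, 0, 0, 0, 0, 0, 0, 343]] (rows listed top to bottom)


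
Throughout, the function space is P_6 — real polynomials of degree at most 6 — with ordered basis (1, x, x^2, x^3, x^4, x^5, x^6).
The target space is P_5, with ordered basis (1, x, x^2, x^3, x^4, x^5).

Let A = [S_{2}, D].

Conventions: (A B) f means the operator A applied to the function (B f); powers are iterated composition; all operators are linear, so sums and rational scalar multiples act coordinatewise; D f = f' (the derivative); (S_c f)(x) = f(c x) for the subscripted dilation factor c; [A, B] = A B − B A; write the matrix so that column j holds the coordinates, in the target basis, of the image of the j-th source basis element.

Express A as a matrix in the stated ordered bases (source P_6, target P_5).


the matrix is [[0, -1, 0, 0, 0, 0, 0]; [0, 0, -4, 0, 0, 0, 0]; [0, 0, 0, -12, 0, 0, 0]; [0, 0, 0, 0, -32, 0, 0]; [0, 0, 0, 0, 0, -80, 0]; [0, 0, 0, 0, 0, 0, -192]] (rows listed top to bottom)

image of 1: 0
image of x: -1
image of x^2: -4x
image of x^3: -12x^2
image of x^4: -32x^3
image of x^5: -80x^4
image of x^6: -192x^5
each image's coordinates form column j of the matrix


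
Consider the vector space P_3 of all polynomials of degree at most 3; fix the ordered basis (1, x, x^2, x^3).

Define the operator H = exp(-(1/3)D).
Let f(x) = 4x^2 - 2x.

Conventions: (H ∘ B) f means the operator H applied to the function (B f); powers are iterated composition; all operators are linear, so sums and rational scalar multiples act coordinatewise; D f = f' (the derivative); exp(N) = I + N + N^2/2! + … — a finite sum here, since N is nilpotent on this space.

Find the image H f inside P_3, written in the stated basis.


order-1 term: -(8/3)x + 2/3
order-2 term: 4/9
the series for exp(-(1/3)D) f terminates at order 2
exp(-(1/3)D) f = 4x^2 - (14/3)x + 10/9

the result is g(x) = 4x^2 - (14/3)x + 10/9


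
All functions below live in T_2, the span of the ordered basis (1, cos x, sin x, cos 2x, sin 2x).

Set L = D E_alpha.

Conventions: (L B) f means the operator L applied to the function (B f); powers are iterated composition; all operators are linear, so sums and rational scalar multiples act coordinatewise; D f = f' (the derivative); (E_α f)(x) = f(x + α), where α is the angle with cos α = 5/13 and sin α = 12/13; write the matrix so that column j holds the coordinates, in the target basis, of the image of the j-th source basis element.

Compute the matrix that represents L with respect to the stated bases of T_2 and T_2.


image of 1: 0
image of cos x: -(12/13)cos x - (5/13)sin x
image of sin x: (5/13)cos x - (12/13)sin x
image of cos 2x: -(240/169)cos 2x + (238/169)sin 2x
image of sin 2x: -(238/169)cos 2x - (240/169)sin 2x
each image's coordinates form column j of the matrix

the matrix is [[0, 0, 0, 0, 0]; [0, -12/13, 5/13, 0, 0]; [0, -5/13, -12/13, 0, 0]; [0, 0, 0, -240/169, -238/169]; [0, 0, 0, 238/169, -240/169]] (rows listed top to bottom)


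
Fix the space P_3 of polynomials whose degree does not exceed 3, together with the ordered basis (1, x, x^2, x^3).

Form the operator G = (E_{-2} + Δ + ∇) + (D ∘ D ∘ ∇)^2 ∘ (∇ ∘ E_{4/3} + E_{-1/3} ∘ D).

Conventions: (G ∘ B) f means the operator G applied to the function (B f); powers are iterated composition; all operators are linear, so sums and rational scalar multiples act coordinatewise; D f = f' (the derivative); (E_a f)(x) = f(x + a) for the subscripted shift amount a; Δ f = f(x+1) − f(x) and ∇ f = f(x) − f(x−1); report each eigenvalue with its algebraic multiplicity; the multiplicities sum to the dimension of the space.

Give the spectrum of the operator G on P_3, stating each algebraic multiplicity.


image of 1: 1
image of x: x
image of x^2: x^2 + 4
image of x^3: x^3 + 12x - 6
the matrix is upper triangular; its diagonal is (1, 1, 1, 1)
for a triangular matrix the eigenvalues are the diagonal entries, with algebraic multiplicity their repetition count

λ = 1 (multiplicity 4)


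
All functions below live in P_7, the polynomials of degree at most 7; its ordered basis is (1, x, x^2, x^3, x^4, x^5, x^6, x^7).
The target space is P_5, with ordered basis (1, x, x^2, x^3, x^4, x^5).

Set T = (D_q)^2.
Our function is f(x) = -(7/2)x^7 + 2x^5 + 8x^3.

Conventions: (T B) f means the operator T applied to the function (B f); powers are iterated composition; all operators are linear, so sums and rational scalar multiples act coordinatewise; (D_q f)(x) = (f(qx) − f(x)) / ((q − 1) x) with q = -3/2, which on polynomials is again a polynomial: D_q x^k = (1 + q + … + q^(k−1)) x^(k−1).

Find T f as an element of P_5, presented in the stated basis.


D_q f = -(3241/128)x^6 + (55/8)x^4 + 14x^2
D_q D_q f = (431053/4096)x^5 - (715/64)x^3 - 7x

the image equals g(x) = (431053/4096)x^5 - (715/64)x^3 - 7x


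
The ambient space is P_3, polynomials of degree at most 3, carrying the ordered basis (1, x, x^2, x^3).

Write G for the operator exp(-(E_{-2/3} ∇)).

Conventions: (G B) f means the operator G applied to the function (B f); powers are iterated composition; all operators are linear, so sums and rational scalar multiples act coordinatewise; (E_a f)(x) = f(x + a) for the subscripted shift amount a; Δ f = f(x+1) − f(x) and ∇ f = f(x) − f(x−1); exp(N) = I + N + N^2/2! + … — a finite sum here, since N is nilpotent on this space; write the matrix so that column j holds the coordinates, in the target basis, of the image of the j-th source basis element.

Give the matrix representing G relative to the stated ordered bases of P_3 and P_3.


the matrix is [[1, -1, 10/3, -37/3]; [0, 1, -2, 10]; [0, 0, 1, -3]; [0, 0, 0, 1]] (rows listed top to bottom)

image of 1: 1
image of x: x - 1
image of x^2: x^2 - 2x + 10/3
image of x^3: x^3 - 3x^2 + 10x - 37/3
each image's coordinates form column j of the matrix


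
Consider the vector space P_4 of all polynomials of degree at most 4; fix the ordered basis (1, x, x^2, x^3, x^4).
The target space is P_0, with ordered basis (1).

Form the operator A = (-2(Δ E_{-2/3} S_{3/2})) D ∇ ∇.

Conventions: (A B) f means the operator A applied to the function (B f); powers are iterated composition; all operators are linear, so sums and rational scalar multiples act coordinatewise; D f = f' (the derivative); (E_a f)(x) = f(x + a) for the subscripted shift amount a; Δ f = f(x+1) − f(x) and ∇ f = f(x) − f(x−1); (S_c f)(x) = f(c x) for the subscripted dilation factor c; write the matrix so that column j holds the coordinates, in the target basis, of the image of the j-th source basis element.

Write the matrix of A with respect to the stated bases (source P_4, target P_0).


image of 1: 0
image of x: 0
image of x^2: 0
image of x^3: 0
image of x^4: -72
each image's coordinates form column j of the matrix

the matrix is [[0, 0, 0, 0, -72]] (rows listed top to bottom)


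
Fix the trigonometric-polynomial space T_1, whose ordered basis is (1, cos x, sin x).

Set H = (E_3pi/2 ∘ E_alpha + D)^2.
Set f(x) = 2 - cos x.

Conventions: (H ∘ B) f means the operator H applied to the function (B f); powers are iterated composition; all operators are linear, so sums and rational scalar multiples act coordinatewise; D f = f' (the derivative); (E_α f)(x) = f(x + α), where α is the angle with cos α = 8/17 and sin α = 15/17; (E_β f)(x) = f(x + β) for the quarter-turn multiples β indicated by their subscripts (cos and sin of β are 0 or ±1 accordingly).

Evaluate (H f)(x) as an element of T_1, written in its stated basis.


g(x) = 2 - (144/289)cos x + (270/289)sin x

E_alpha f = 2 - (8/17)cos x + (15/17)sin x
E_3pi/2 E_alpha f = 2 - (15/17)cos x - (8/17)sin x
D f = sin x
(E_3pi/2 ∘ E_alpha + D) f = 2 - (15/17)cos x + (9/17)sin x
E_alpha (E_3pi/2 ∘ E_alpha + D) f = 2 + (15/289)cos x + (297/289)sin x
E_3pi/2 E_alpha (E_3pi/2 ∘ E_alpha + D) f = 2 - (297/289)cos x + (15/289)sin x
D (E_3pi/2 ∘ E_alpha + D) f = (9/17)cos x + (15/17)sin x
(E_3pi/2 ∘ E_alpha + D) (E_3pi/2 ∘ E_alpha + D) f = 2 - (144/289)cos x + (270/289)sin x


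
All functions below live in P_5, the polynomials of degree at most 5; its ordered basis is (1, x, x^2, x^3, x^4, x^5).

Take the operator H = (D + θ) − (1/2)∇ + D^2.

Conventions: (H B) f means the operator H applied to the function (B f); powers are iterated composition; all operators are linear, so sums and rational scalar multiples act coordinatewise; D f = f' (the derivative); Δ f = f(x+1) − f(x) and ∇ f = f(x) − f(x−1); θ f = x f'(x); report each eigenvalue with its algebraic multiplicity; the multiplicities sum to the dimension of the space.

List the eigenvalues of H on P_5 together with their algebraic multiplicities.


image of 1: 0
image of x: x + 1/2
image of x^2: 2x^2 + x + 5/2
image of x^3: 3x^3 + (3/2)x^2 + (15/2)x - 1/2
image of x^4: 4x^4 + 2x^3 + 15x^2 - 2x + 1/2
image of x^5: 5x^5 + (5/2)x^4 + 25x^3 - 5x^2 + (5/2)x - 1/2
the matrix is upper triangular; its diagonal is (0, 1, 2, 3, 4, 5)
for a triangular matrix the eigenvalues are the diagonal entries, with algebraic multiplicity their repetition count

λ = 0 (multiplicity 1), λ = 1 (multiplicity 1), λ = 2 (multiplicity 1), λ = 3 (multiplicity 1), λ = 4 (multiplicity 1), λ = 5 (multiplicity 1)


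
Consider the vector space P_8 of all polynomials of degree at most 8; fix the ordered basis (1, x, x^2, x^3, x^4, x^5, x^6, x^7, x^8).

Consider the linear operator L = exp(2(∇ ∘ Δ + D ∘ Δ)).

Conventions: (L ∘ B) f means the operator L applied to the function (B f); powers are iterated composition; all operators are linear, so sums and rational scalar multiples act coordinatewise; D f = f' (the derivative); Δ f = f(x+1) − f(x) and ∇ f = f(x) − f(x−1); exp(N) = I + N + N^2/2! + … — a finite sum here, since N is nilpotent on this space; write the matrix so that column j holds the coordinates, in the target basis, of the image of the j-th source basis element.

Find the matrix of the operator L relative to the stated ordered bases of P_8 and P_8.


image of 1: 1
image of x: x
image of x^2: x^2 + 8
image of x^3: x^3 + 24x + 6
image of x^4: x^4 + 48x^2 + 24x + 204
image of x^5: x^5 + 80x^3 + 60x^2 + 1020x + 490
image of x^6: x^6 + 120x^4 + 120x^3 + 3060x^2 + 2940x + 9496
image of x^7: x^7 + 168x^5 + 210x^4 + 7140x^3 + 10290x^2 + 66472x + 44534
image of x^8: x^8 + 224x^6 + 336x^5 + 14280x^4 + 27440x^3 + 265888x^2 + 356272x + 684004
each image's coordinates form column j of the matrix

the matrix is [[1, 0, 8, 6, 204, 490, 9496, 44534, 684004]; [0, 1, 0, 24, 24, 1020, 2940, 66472, 356272]; [0, 0, 1, 0, 48, 60, 3060, 10290, 265888]; [0, 0, 0, 1, 0, 80, 120, 7140, 27440]; [0, 0, 0, 0, 1, 0, 120, 210, 14280]; [0, 0, 0, 0, 0, 1, 0, 168, 336]; [0, 0, 0, 0, 0, 0, 1, 0, 224]; [0, 0, 0, 0, 0, 0, 0, 1, 0]; [0, 0, 0, 0, 0, 0, 0, 0, 1]] (rows listed top to bottom)


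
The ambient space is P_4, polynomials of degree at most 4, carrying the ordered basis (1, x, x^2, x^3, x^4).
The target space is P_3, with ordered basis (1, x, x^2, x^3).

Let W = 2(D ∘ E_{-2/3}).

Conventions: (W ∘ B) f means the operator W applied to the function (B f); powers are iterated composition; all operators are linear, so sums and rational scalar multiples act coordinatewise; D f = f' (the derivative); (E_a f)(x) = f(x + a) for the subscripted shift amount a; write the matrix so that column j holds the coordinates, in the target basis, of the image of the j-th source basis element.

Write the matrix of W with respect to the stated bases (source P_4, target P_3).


the matrix is [[0, 2, -8/3, 8/3, -64/27]; [0, 0, 4, -8, 32/3]; [0, 0, 0, 6, -16]; [0, 0, 0, 0, 8]] (rows listed top to bottom)

image of 1: 0
image of x: 2
image of x^2: 4x - 8/3
image of x^3: 6x^2 - 8x + 8/3
image of x^4: 8x^3 - 16x^2 + (32/3)x - 64/27
each image's coordinates form column j of the matrix


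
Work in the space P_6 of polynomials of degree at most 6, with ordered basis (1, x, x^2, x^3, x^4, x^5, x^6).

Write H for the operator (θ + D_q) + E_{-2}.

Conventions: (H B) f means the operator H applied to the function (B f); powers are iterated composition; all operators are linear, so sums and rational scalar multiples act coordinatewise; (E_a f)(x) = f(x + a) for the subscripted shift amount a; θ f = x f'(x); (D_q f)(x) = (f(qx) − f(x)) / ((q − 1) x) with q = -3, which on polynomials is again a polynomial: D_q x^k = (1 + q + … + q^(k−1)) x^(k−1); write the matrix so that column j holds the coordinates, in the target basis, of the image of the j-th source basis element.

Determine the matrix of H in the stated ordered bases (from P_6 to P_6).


image of 1: 1
image of x: 2x - 1
image of x^2: 3x^2 - 6x + 4
image of x^3: 4x^3 + x^2 + 12x - 8
image of x^4: 5x^4 - 28x^3 + 24x^2 - 32x + 16
image of x^5: 6x^5 + 51x^4 + 40x^3 - 80x^2 + 80x - 32
image of x^6: 7x^6 - 194x^5 + 60x^4 - 160x^3 + 240x^2 - 192x + 64
each image's coordinates form column j of the matrix

the matrix is [[1, -1, 4, -8, 16, -32, 64]; [0, 2, -6, 12, -32, 80, -192]; [0, 0, 3, 1, 24, -80, 240]; [0, 0, 0, 4, -28, 40, -160]; [0, 0, 0, 0, 5, 51, 60]; [0, 0, 0, 0, 0, 6, -194]; [0, 0, 0, 0, 0, 0, 7]] (rows listed top to bottom)


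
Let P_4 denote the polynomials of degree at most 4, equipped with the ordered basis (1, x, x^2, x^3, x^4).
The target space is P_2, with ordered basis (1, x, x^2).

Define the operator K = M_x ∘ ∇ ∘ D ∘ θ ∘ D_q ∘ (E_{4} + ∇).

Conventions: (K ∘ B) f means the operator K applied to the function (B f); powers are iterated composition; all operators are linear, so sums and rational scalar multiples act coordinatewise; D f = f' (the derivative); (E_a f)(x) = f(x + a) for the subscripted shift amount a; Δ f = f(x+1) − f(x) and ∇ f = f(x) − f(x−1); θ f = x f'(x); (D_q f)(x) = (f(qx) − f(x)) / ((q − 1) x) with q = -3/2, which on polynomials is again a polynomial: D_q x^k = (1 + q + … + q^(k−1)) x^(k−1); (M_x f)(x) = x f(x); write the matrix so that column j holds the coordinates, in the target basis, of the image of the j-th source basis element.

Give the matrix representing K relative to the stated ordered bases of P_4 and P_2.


image of 1: 0
image of x: 0
image of x^2: 0
image of x^3: 7x
image of x^4: -(117/4)x^2 + (1237/8)x
each image's coordinates form column j of the matrix

the matrix is [[0, 0, 0, 0, 0]; [0, 0, 0, 7, 1237/8]; [0, 0, 0, 0, -117/4]] (rows listed top to bottom)


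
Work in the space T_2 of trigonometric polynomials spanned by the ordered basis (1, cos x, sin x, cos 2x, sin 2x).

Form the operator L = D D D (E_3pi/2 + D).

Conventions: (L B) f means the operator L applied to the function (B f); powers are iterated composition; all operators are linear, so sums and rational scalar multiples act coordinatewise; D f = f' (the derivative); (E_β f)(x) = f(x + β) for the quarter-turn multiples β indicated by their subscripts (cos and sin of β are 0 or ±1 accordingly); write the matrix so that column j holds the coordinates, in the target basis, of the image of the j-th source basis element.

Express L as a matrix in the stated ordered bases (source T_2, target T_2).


the matrix is [[0, 0, 0, 0, 0]; [0, 0, 0, 0, 0]; [0, 0, 0, 0, 0]; [0, 0, 0, 16, 8]; [0, 0, 0, -8, 16]] (rows listed top to bottom)

image of 1: 0
image of cos x: 0
image of sin x: 0
image of cos 2x: 16cos 2x - 8sin 2x
image of sin 2x: 8cos 2x + 16sin 2x
each image's coordinates form column j of the matrix


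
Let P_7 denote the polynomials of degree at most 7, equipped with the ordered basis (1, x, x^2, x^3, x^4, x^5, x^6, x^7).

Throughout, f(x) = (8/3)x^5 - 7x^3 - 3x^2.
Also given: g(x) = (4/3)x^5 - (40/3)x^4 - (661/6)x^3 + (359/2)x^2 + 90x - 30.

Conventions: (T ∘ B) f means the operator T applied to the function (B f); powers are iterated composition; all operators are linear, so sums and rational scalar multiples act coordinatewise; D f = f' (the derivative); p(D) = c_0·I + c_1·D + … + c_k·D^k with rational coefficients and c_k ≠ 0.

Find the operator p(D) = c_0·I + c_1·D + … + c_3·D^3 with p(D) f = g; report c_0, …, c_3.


D^0 f = (8/3)x^5 - 7x^3 - 3x^2
D^1 f = (40/3)x^4 - 21x^2 - 6x
D^2 f = (160/3)x^3 - 42x - 6
D^3 f = 160x^2 - 42
matching coefficients of g against c_0 f + c_1 Df + … from the top degree down determines the c_i
solution: c_0 = 1/2, c_1 = -1, c_2 = -2, c_3 = 1

p(D) = (1/2)·I − D − 2·D^2 + D^3, i.e. c_0 = 1/2, c_1 = -1, c_2 = -2, c_3 = 1


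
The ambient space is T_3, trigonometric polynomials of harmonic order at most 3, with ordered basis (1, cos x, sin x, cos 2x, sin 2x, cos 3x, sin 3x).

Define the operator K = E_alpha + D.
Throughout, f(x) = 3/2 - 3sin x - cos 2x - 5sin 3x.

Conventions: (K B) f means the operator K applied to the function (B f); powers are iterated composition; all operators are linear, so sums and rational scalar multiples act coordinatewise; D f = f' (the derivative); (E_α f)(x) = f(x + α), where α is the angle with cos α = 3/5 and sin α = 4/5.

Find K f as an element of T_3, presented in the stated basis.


g(x) = 3/2 - (27/5)cos x - (9/5)sin x + (7/25)cos 2x + (74/25)sin 2x - (419/25)cos 3x + (117/25)sin 3x

E_alpha f = 3/2 - (12/5)cos x - (9/5)sin x + (7/25)cos 2x + (24/25)sin 2x - (44/25)cos 3x + (117/25)sin 3x
D f = -3cos x + 2sin 2x - 15cos 3x
(E_alpha + D) f = 3/2 - (27/5)cos x - (9/5)sin x + (7/25)cos 2x + (74/25)sin 2x - (419/25)cos 3x + (117/25)sin 3x


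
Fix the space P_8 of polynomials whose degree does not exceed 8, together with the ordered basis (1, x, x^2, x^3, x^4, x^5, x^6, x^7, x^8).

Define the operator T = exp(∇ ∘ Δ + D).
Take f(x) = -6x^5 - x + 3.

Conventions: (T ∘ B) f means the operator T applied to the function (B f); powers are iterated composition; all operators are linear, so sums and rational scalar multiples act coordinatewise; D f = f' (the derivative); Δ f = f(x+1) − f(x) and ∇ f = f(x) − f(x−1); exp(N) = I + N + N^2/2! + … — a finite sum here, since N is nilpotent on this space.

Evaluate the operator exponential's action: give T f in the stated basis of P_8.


g(x) = -6x^5 - 30x^4 - 180x^3 - 420x^2 - 811x - 544

order-1 term: -30x^4 - 120x^3 - 60x - 1
order-2 term: -60x^3 - 360x^2 - 360x - 60
order-3 term: -60x^2 - 360x - 360
order-4 term: -30x - 120
order-5 term: -6
the series for exp(∇ ∘ Δ + D) f terminates at order 5
exp(∇ ∘ Δ + D) f = -6x^5 - 30x^4 - 180x^3 - 420x^2 - 811x - 544


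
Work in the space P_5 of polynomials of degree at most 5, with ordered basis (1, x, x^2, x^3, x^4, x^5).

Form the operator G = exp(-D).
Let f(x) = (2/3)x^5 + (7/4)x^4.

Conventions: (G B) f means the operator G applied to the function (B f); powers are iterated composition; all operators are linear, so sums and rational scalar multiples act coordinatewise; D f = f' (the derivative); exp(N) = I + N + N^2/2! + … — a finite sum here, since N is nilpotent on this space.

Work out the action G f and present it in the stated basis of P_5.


order-1 term: -(10/3)x^4 - 7x^3
order-2 term: (20/3)x^3 + (21/2)x^2
order-3 term: -(20/3)x^2 - 7x
order-4 term: (10/3)x + 7/4
order-5 term: -2/3
the series for exp(-D) f terminates at order 5
exp(-D) f = (2/3)x^5 - (19/12)x^4 - (1/3)x^3 + (23/6)x^2 - (11/3)x + 13/12

the result is g(x) = (2/3)x^5 - (19/12)x^4 - (1/3)x^3 + (23/6)x^2 - (11/3)x + 13/12


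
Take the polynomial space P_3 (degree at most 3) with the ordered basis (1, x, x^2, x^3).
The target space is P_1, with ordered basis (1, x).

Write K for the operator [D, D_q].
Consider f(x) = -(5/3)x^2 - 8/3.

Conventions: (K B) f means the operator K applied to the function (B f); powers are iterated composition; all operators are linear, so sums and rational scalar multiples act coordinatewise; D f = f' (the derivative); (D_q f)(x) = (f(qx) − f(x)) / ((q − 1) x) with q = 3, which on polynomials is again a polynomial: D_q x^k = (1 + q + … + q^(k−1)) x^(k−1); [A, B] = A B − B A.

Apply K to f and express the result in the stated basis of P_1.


g(x) = -10/3

D_q f = -(20/3)x
D D_q f = -20/3
D f = -(10/3)x
D_q D f = -10/3
[D, D_q] f = -10/3


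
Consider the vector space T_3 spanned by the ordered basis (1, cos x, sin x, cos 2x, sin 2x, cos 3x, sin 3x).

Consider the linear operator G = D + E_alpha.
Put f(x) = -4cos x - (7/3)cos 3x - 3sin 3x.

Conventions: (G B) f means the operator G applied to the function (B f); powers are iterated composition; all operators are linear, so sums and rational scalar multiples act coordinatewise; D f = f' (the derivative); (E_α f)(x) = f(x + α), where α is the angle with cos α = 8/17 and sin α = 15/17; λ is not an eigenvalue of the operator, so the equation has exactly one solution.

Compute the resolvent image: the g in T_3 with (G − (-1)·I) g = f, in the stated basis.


write g with unknown coordinates in the stated basis and equate coefficients in (G − (-1)·I) g = f
solving from the highest basis element down gives g = -(100/97)cos x - (128/97)sin x + (128021/123891)cos 3x - (33311/41297)sin 3x
check: G g = -(288/97)cos x + (128/97)sin x - (417100/123891)cos 3x - (90580/41297)sin 3x
so G g − (-1)·g = -4cos x - (7/3)cos 3x - 3sin 3x = f ✓

g(x) = -(100/97)cos x - (128/97)sin x + (128021/123891)cos 3x - (33311/41297)sin 3x


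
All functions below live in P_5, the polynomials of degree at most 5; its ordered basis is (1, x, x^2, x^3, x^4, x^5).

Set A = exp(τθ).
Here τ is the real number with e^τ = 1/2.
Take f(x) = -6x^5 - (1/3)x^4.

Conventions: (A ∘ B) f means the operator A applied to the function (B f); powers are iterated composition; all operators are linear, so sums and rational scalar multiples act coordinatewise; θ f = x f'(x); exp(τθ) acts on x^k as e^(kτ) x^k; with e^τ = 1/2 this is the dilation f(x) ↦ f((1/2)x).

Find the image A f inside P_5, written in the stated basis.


the image equals g(x) = -(3/16)x^5 - (1/48)x^4

exp(τθ) x^k = e^(kτ) x^k; with e^τ = 1/2 this sends x^k to (1/2)^k x^k
x^4 ↦ 1/16 x^4
x^5 ↦ 1/32 x^5
applying this coordinatewise to f: exp(τθ) f = -(3/16)x^5 - (1/48)x^4


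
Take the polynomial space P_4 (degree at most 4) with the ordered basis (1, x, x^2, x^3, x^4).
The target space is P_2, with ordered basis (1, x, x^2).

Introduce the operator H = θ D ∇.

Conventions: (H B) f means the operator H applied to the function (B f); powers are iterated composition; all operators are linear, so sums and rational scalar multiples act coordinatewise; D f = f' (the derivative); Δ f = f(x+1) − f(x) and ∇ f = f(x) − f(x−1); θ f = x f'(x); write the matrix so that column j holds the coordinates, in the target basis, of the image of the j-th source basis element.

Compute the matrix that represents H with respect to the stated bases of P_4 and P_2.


image of 1: 0
image of x: 0
image of x^2: 0
image of x^3: 6x
image of x^4: 24x^2 - 12x
each image's coordinates form column j of the matrix

the matrix is [[0, 0, 0, 0, 0]; [0, 0, 0, 6, -12]; [0, 0, 0, 0, 24]] (rows listed top to bottom)


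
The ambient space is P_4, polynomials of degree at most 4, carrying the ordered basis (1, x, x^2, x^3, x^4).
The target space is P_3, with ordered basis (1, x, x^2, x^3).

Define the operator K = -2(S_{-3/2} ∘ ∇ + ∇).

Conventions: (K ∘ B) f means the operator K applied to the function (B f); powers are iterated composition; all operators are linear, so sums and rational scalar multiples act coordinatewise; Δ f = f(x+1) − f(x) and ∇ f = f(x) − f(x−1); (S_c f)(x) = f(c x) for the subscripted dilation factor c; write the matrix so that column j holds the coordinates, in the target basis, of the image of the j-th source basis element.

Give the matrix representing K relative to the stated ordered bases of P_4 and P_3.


image of 1: 0
image of x: -4
image of x^2: 2x + 4
image of x^3: -(39/2)x^2 - 3x - 4
image of x^4: 19x^3 + 39x^2 + 4x + 4
each image's coordinates form column j of the matrix

the matrix is [[0, -4, 4, -4, 4]; [0, 0, 2, -3, 4]; [0, 0, 0, -39/2, 39]; [0, 0, 0, 0, 19]] (rows listed top to bottom)


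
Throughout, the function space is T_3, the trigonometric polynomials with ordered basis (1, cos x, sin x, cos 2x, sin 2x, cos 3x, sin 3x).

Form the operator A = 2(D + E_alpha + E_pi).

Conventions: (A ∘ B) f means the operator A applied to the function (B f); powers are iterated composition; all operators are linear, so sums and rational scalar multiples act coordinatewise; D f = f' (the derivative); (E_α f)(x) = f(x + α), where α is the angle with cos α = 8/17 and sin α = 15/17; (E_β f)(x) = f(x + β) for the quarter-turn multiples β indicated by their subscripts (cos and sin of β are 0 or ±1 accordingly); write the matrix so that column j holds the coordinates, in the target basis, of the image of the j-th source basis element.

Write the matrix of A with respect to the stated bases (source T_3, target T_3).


the matrix is [[4, 0, 0, 0, 0, 0, 0]; [0, -18/17, 64/17, 0, 0, 0, 0]; [0, -64/17, -18/17, 0, 0, 0, 0]; [0, 0, 0, 256/289, 1636/289, 0, 0]; [0, 0, 0, -1636/289, 256/289, 0, 0]; [0, 0, 0, 0, 0, -19602/4913, 28488/4913]; [0, 0, 0, 0, 0, -28488/4913, -19602/4913]] (rows listed top to bottom)

image of 1: 4
image of cos x: -(18/17)cos x - (64/17)sin x
image of sin x: (64/17)cos x - (18/17)sin x
image of cos 2x: (256/289)cos 2x - (1636/289)sin 2x
image of sin 2x: (1636/289)cos 2x + (256/289)sin 2x
image of cos 3x: -(19602/4913)cos 3x - (28488/4913)sin 3x
image of sin 3x: (28488/4913)cos 3x - (19602/4913)sin 3x
each image's coordinates form column j of the matrix


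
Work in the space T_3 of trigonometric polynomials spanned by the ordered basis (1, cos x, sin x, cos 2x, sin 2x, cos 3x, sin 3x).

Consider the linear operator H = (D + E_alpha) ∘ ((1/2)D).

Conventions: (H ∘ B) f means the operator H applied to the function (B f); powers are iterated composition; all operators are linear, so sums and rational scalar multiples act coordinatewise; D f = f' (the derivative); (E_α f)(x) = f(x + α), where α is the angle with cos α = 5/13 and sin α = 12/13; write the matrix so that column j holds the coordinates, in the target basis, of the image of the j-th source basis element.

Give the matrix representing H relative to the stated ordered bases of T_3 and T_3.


the matrix is [[0, 0, 0, 0, 0, 0, 0]; [0, -25/26, 5/26, 0, 0, 0, 0]; [0, -5/26, -25/26, 0, 0, 0, 0]; [0, 0, 0, -458/169, -119/169, 0, 0]; [0, 0, 0, 119/169, -458/169, 0, 0]; [0, 0, 0, 0, 0, -17289/4394, -6105/4394]; [0, 0, 0, 0, 0, 6105/4394, -17289/4394]] (rows listed top to bottom)

image of 1: 0
image of cos x: -(25/26)cos x - (5/26)sin x
image of sin x: (5/26)cos x - (25/26)sin x
image of cos 2x: -(458/169)cos 2x + (119/169)sin 2x
image of sin 2x: -(119/169)cos 2x - (458/169)sin 2x
image of cos 3x: -(17289/4394)cos 3x + (6105/4394)sin 3x
image of sin 3x: -(6105/4394)cos 3x - (17289/4394)sin 3x
each image's coordinates form column j of the matrix


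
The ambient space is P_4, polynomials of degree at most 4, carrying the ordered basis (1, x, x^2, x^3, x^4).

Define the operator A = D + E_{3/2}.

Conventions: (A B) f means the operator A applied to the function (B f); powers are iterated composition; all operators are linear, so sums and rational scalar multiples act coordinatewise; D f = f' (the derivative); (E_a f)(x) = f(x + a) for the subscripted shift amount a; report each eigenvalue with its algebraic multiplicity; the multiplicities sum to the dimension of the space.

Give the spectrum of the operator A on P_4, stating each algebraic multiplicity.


image of 1: 1
image of x: x + 5/2
image of x^2: x^2 + 5x + 9/4
image of x^3: x^3 + (15/2)x^2 + (27/4)x + 27/8
image of x^4: x^4 + 10x^3 + (27/2)x^2 + (27/2)x + 81/16
the matrix is upper triangular; its diagonal is (1, 1, 1, 1, 1)
for a triangular matrix the eigenvalues are the diagonal entries, with algebraic multiplicity their repetition count

λ = 1 (multiplicity 5)


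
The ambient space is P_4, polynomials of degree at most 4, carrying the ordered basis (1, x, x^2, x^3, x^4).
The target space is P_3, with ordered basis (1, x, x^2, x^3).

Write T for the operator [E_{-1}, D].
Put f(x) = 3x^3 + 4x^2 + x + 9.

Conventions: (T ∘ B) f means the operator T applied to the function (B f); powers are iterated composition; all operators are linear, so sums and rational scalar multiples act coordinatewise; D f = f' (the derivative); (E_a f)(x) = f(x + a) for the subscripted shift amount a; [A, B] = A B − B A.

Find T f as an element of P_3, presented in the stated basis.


D f = 9x^2 + 8x + 1
E_{-1} D f = 9x^2 - 10x + 2
E_{-1} f = 3x^3 - 5x^2 + 2x + 9
D E_{-1} f = 9x^2 - 10x + 2
[E_{-1}, D] f = 0

g(x) = 0


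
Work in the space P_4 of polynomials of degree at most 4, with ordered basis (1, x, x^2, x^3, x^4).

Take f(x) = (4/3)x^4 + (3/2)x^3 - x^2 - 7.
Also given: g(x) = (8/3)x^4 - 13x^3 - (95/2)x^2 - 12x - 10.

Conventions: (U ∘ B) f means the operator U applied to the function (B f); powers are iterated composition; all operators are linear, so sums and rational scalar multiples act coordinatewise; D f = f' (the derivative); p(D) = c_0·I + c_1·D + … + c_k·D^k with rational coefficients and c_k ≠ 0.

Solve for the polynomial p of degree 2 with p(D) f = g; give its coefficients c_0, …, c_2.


c_0 = 2, c_1 = -3, c_2 = -2

D^0 f = (4/3)x^4 + (3/2)x^3 - x^2 - 7
D^1 f = (16/3)x^3 + (9/2)x^2 - 2x
D^2 f = 16x^2 + 9x - 2
matching coefficients of g against c_0 f + c_1 Df + … from the top degree down determines the c_i
solution: c_0 = 2, c_1 = -3, c_2 = -2


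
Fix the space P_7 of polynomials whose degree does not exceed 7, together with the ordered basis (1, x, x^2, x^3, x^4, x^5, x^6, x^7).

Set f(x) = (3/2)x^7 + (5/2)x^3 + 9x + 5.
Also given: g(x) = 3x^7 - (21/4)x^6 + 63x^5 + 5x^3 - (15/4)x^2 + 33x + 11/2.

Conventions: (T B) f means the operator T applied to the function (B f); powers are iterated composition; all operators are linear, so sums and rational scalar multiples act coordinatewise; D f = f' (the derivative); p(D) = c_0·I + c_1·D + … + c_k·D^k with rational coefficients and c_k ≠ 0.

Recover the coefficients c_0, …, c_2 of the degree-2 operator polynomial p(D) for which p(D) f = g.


D^0 f = (3/2)x^7 + (5/2)x^3 + 9x + 5
D^1 f = (21/2)x^6 + (15/2)x^2 + 9
D^2 f = 63x^5 + 15x
matching coefficients of g against c_0 f + c_1 Df + … from the top degree down determines the c_i
solution: c_0 = 2, c_1 = -1/2, c_2 = 1

c_0 = 2, c_1 = -1/2, c_2 = 1


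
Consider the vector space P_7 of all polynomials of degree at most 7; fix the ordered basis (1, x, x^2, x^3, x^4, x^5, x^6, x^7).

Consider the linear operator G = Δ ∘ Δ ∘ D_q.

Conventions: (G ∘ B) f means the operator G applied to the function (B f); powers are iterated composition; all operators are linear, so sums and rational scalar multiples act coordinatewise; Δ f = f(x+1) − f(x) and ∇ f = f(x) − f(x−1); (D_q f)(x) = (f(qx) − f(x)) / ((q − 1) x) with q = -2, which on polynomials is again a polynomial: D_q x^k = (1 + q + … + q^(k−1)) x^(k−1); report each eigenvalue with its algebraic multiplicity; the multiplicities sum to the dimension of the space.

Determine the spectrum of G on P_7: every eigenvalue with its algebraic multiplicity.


image of 1: 0
image of x: 0
image of x^2: 0
image of x^3: 6
image of x^4: -30x - 30
image of x^5: 132x^2 + 264x + 154
image of x^6: -420x^3 - 1260x^2 - 1470x - 630
image of x^7: 1290x^4 + 5160x^3 + 9030x^2 + 7740x + 2666
the matrix is upper triangular; its diagonal is (0, 0, 0, 0, 0, 0, 0, 0)
for a triangular matrix the eigenvalues are the diagonal entries, with algebraic multiplicity their repetition count

λ = 0 (multiplicity 8)
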